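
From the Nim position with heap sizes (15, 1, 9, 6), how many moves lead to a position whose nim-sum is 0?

3

Compute the nim-sum pairwise:
15 XOR 1 = 14
14 XOR 9 = 7
7 XOR 6 = 1
The overall nim-sum is X = 1. A heap of size p has a winning move iff p XOR X < p (reduce it to p XOR X).
  15: 15 XOR 1 = 14 < 15 — winning move (to 14).
  1: 1 XOR 1 = 0 < 1 — winning move (to 0).
  9: 9 XOR 1 = 8 < 9 — winning move (to 8).
  6: 6 XOR 1 = 7 ≥ 6 — no move.
That gives 3 winning moves.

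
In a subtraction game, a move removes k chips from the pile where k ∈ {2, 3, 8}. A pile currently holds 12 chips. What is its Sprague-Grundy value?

Compute g(0), g(1), … for moves {2, 3, 8}:
k:     0  1  2  3  4  5  6  7  8  9 10 11 12
g(k):  0  0  1  1  2  0  0  1  1  2  0  0  1
So g(12) = 1.

1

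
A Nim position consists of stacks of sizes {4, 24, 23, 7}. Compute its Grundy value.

Nim-sum: 4 XOR 24 XOR 23 XOR 7 = 12.

12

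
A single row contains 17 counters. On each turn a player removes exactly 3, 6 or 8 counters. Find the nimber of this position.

Compute g(0), g(1), … for moves {3, 6, 8}:
k:     0  1  2  3  4  5  6  7  8  9 10 11 12 13 14 15 16 17
g(k):  0  0  0  1  1  1  2  2  2  3  3  0  0  0  1  1  1  2
So g(17) = 2.

2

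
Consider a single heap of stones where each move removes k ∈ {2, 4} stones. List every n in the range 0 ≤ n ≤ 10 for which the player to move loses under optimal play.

0, 1, 6, 7

Build the Grundy sequence with g(k) = mex{g(k−s) : s ∈ {2, 4}, s ≤ k}:
k:     0  1  2  3  4  5  6  7  8  9 10
g(k):  0  0  1  1  2  2  0  0  1  1  2
The P-positions (g = 0) in 0..10 are 0, 1, 6, 7.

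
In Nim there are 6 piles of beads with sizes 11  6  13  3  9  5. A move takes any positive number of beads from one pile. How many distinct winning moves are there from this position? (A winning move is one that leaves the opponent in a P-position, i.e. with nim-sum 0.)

3

Nim-sum: 11 ^ 6 ^ 13 ^ 3 ^ 9 ^ 5 = 15.
The overall nim-sum is X = 15. A pile of size p has a winning move iff p XOR X < p (reduce it to p XOR X).
  11: 11 XOR 15 = 4 < 11 — winning move (to 4).
  6: 6 XOR 15 = 9 ≥ 6 — no move.
  13: 13 XOR 15 = 2 < 13 — winning move (to 2).
  3: 3 XOR 15 = 12 ≥ 3 — no move.
  9: 9 XOR 15 = 6 < 9 — winning move (to 6).
  5: 5 XOR 15 = 10 ≥ 5 — no move.
That gives 3 winning moves.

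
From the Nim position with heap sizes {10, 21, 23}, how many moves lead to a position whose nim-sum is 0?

1

Compute the nim-sum pairwise:
10 ⊕ 21 = 31
31 ⊕ 23 = 8
The overall nim-sum is X = 8. A heap of size p has a winning move iff p XOR X < p (reduce it to p XOR X).
  10: 10 XOR 8 = 2 < 10 — winning move (to 2).
  21: 21 XOR 8 = 29 ≥ 21 — no move.
  23: 23 XOR 8 = 31 ≥ 23 — no move.
That gives 1 winning move.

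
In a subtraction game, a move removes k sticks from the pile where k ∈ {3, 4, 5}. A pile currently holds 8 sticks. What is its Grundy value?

0

Compute g(0), g(1), … for moves {3, 4, 5}:
k:     0  1  2  3  4  5  6  7  8
g(k):  0  0  0  1  1  1  2  2  0
So g(8) = 0.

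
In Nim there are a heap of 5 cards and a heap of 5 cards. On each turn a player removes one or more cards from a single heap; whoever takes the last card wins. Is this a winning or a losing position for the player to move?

Bitwise XOR of the heap sizes:
  101  (5)
  101  (5)
  ---
  000  (0)
The nim-sum is 0, so this is a P-position: the player to move is in a losing position under optimal play.

Losing position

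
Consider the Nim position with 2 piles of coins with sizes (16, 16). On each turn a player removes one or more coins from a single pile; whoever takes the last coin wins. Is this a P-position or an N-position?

P-position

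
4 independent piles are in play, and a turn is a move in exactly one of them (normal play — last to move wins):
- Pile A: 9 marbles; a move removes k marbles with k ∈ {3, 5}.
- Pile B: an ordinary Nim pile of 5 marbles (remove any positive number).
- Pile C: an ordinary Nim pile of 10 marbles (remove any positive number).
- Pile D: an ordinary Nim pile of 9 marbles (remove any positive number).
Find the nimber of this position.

6

Build the Grundy sequence for pile A with g(k) = mex{g(k−s) : s ∈ {3, 5}, s ≤ k}:
k:     0  1  2  3  4  5  6  7  8  9
g(k):  0  0  0  1  1  1  2  2  0  0
So g(9) = 0.
Pile B is a plain Nim pile of size 5, so its Grundy value is 5.
Pile C is a plain Nim pile of size 10, so its Grundy value is 10.
Pile D is a plain Nim pile of size 9, so its Grundy value is 9.
The value of a disjunctive sum is the nim-sum of the parts.
Combined value = 0 ⊕ 5 ⊕ 10 ⊕ 9 = 6.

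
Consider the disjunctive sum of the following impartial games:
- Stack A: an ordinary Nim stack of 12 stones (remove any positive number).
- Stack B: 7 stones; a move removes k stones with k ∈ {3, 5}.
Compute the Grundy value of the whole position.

14

Stack A is a plain Nim stack of size 12, so its Grundy value is 12.
Build the Grundy sequence for stack B with g(k) = mex{g(k−s) : s ∈ {3, 5}, s ≤ k}:
g(0) = mex{} = 0
g(1) = mex{} = 0
g(2) = mex{} = 0
g(3) = mex{0} = 1
g(4) = mex{0} = 1
g(5) = mex{0} = 1
g(6) = mex{0,1} = 2
g(7) = mex{0,1} = 2
So g(7) = 2.
By the Sprague-Grundy theorem, the Grundy value of a sum of independent games is the XOR of the component values.
Combined value = 12 ⊕ 2 = 14.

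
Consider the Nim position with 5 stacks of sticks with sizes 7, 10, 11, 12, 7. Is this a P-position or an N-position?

Compute the nim-sum pairwise:
7 ⊕ 10 = 13
13 ⊕ 11 = 6
6 ⊕ 12 = 10
10 ⊕ 7 = 13
The nim-sum is 13 ≠ 0, so this is an N-position: the player to move can win.

N-position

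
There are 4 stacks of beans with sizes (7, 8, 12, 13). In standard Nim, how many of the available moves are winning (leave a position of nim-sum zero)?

Compute the nim-sum pairwise:
7 ^ 8 = 15
15 ^ 12 = 3
3 ^ 13 = 14
The overall nim-sum is X = 14. A stack of size p has a winning move iff p XOR X < p (reduce it to p XOR X).
  7: 7 XOR 14 = 9 ≥ 7 — no move.
  8: 8 XOR 14 = 6 < 8 — winning move (to 6).
  12: 12 XOR 14 = 2 < 12 — winning move (to 2).
  13: 13 XOR 14 = 3 < 13 — winning move (to 3).
That gives 3 winning moves.

3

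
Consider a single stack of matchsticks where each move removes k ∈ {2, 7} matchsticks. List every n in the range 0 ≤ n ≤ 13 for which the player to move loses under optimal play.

Grundy values for subtraction set {2, 7}:
g(0) = mex{} = 0
g(1) = mex{} = 0
g(2) = mex{0} = 1
g(3) = mex{0} = 1
g(4) = mex{1} = 0
g(5) = mex{1} = 0
g(6) = mex{0} = 1
g(7) = mex{0} = 1
g(8) = mex{0,1} = 2
g(9) = mex{1} = 0
g(10) = mex{1,2} = 0
g(11) = mex{0} = 1
g(12) = mex{0} = 1
g(13) = mex{1} = 0
The P-positions (g = 0) in 0..13 are 0, 1, 4, 5, 9, 10, 13.

0, 1, 4, 5, 9, 10, 13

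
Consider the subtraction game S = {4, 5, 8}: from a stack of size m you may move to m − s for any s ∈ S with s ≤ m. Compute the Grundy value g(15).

0

Grundy values for subtraction set {4, 5, 8}:
k:     0  1  2  3  4  5  6  7  8  9 10 11 12 13 14 15
g(k):  0  0  0  0  1  1  1  1  2  2  2  2  0  0  0  0
So g(15) = 0.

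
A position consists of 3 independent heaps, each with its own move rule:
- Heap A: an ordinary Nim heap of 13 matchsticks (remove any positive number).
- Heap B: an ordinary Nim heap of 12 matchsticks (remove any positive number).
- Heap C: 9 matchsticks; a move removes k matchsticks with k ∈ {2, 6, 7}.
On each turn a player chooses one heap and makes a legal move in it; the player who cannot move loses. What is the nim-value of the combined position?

1

Heap A is a plain Nim heap of size 13, so its Grundy value is 13.
Heap B is a plain Nim heap of size 12, so its Grundy value is 12.
Grundy values for heap C (subtraction set {2, 6, 7}):
g(0) = mex{} = 0
g(1) = mex{} = 0
g(2) = mex{0} = 1
g(3) = mex{0} = 1
g(4) = mex{1} = 0
g(5) = mex{1} = 0
g(6) = mex{0} = 1
g(7) = mex{0} = 1
g(8) = mex{0,1} = 2
g(9) = mex{1} = 0
So g(9) = 0.
By the Sprague-Grundy theorem, the Grundy value of a sum of independent games is the XOR of the component values.
Combined value = 13 ⊕ 12 ⊕ 0 = 1.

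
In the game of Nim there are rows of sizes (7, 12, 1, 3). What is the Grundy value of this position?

Nim-sum: 7 XOR 12 XOR 1 XOR 3 = 9.

9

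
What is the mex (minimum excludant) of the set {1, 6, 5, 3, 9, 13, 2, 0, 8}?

4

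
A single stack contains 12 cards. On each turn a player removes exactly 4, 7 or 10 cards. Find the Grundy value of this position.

3

Compute g(0), g(1), … for moves {4, 7, 10}:
k:     0  1  2  3  4  5  6  7  8  9 10 11 12
g(k):  0  0  0  0  1  1  1  1  2  2  2  2  3
So g(12) = 3.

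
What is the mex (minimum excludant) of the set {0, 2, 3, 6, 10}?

1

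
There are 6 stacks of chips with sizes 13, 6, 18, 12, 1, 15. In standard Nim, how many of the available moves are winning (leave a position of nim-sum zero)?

Compute the nim-sum pairwise:
13 XOR 6 = 11
11 XOR 18 = 25
25 XOR 12 = 21
21 XOR 1 = 20
20 XOR 15 = 27
The overall nim-sum is X = 27. A stack of size p has a winning move iff p XOR X < p (reduce it to p XOR X).
  13: 13 XOR 27 = 22 ≥ 13 — no move.
  6: 6 XOR 27 = 29 ≥ 6 — no move.
  18: 18 XOR 27 = 9 < 18 — winning move (to 9).
  12: 12 XOR 27 = 23 ≥ 12 — no move.
  1: 1 XOR 27 = 26 ≥ 1 — no move.
  15: 15 XOR 27 = 20 ≥ 15 — no move.
That gives 1 winning move.

1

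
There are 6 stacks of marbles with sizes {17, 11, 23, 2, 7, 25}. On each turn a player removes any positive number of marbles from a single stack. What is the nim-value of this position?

Nim-sum: 17 XOR 11 XOR 23 XOR 2 XOR 7 XOR 25 = 17.

17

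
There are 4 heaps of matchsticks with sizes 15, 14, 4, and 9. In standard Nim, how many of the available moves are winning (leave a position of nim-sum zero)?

3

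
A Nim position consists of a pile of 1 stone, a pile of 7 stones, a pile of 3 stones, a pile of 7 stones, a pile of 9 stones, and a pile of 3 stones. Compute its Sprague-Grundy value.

8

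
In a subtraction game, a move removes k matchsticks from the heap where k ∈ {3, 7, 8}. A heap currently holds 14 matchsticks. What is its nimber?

1

Grundy values for subtraction set {3, 7, 8}:
g(0) = mex{} = 0
g(1) = mex{} = 0
g(2) = mex{} = 0
g(3) = mex{0} = 1
g(4) = mex{0} = 1
g(5) = mex{0} = 1
g(6) = mex{1} = 0
g(7) = mex{0,1} = 2
g(8) = mex{0,1} = 2
g(9) = mex{0} = 1
g(10) = mex{0,1,2} = 3
g(11) = mex{1,2} = 0
g(12) = mex{1} = 0
g(13) = mex{0,1,3} = 2
g(14) = mex{0,2} = 1
So g(14) = 1.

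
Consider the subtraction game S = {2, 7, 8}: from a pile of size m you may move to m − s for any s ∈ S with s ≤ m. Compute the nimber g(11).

3

Grundy values for subtraction set {2, 7, 8}:
k:     0  1  2  3  4  5  6  7  8  9 10 11
g(k):  0  0  1  1  0  0  1  1  2  2  0  3
So g(11) = 3.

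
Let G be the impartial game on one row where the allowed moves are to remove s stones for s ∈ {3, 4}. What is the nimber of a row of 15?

Grundy values for subtraction set {3, 4}:
k:     0  1  2  3  4  5  6  7  8  9 10 11 12 13 14 15
g(k):  0  0  0  1  1  1  2  0  0  0  1  1  1  2  0  0
So g(15) = 0.

0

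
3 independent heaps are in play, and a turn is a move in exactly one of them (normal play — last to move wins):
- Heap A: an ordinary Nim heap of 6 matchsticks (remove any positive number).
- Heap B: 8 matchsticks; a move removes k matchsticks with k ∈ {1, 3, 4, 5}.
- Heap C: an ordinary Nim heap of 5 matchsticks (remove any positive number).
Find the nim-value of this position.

Heap A is a plain Nim heap of size 6, so its Grundy value is 6.
For heap B, compute g(0), g(1), … with moves {1, 3, 4, 5}:
g(0) = mex{} = 0
g(1) = mex{0} = 1
g(2) = mex{1} = 0
g(3) = mex{0} = 1
g(4) = mex{0,1} = 2
g(5) = mex{0,1,2} = 3
g(6) = mex{0,1,3} = 2
g(7) = mex{0,1,2} = 3
g(8) = mex{1,2,3} = 0
So g(8) = 0.
Heap C is a plain Nim heap of size 5, so its Grundy value is 5.
The value of a disjunctive sum is the nim-sum of the parts.
Combined value = 6 XOR 0 XOR 5 = 3.

3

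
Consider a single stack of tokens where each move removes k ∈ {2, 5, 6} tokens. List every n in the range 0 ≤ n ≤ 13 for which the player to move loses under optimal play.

0, 1, 4, 8, 11, 12

Build the Grundy sequence with g(k) = mex{g(k−s) : s ∈ {2, 5, 6}, s ≤ k}:
k:     0  1  2  3  4  5  6  7  8  9 10 11 12 13
g(k):  0  0  1  1  0  2  1  3  0  2  1  0  0  1
The P-positions (g = 0) in 0..13 are 0, 1, 4, 8, 11, 12.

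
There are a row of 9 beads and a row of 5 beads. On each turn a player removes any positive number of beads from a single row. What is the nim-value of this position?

12

Nim-sum: 9 ⊕ 5 = 12.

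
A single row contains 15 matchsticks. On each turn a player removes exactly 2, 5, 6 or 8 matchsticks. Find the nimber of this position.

Compute g(0), g(1), … for moves {2, 5, 6, 8}:
k:     0  1  2  3  4  5  6  7  8  9 10 11 12 13 14 15
g(k):  0  0  1  1  0  2  1  3  2  2  3  0  2  1  0  0
So g(15) = 0.

0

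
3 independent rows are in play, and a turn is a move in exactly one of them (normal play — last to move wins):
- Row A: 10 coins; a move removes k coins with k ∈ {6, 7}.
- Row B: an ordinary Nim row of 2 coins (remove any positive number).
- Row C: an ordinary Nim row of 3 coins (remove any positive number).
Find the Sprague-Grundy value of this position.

Grundy values for row A (subtraction set {6, 7}):
g(0) = mex{} = 0
g(1) = mex{} = 0
g(2) = mex{} = 0
g(3) = mex{} = 0
g(4) = mex{} = 0
g(5) = mex{} = 0
g(6) = mex{0} = 1
g(7) = mex{0} = 1
g(8) = mex{0} = 1
g(9) = mex{0} = 1
g(10) = mex{0} = 1
So g(10) = 1.
Row B is a plain Nim row of size 2, so its Grundy value is 2.
Row C is a plain Nim row of size 3, so its Grundy value is 3.
By the Sprague-Grundy theorem, the Grundy value of a sum of independent games is the XOR of the component values.
Combined value = 1 ⊕ 2 ⊕ 3 = 0.

0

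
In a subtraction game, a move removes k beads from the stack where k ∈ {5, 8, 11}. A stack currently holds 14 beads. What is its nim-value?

2

Compute g(0), g(1), … for moves {5, 8, 11}:
g(0) = mex{} = 0
g(1) = mex{} = 0
g(2) = mex{} = 0
g(3) = mex{} = 0
g(4) = mex{} = 0
g(5) = mex{0} = 1
g(6) = mex{0} = 1
g(7) = mex{0} = 1
g(8) = mex{0} = 1
g(9) = mex{0} = 1
g(10) = mex{0,1} = 2
g(11) = mex{0,1} = 2
g(12) = mex{0,1} = 2
g(13) = mex{0,1} = 2
g(14) = mex{0,1} = 2
So g(14) = 2.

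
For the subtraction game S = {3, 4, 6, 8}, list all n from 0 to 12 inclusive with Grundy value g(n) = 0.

0, 1, 2, 11, 12

Compute g(0), g(1), … for moves {3, 4, 6, 8}:
g(0) = mex{} = 0
g(1) = mex{} = 0
g(2) = mex{} = 0
g(3) = mex{0} = 1
g(4) = mex{0} = 1
g(5) = mex{0} = 1
g(6) = mex{0,1} = 2
g(7) = mex{0,1} = 2
g(8) = mex{0,1} = 2
g(9) = mex{0,1,2} = 3
g(10) = mex{0,1,2} = 3
g(11) = mex{1,2} = 0
g(12) = mex{1,2,3} = 0
The P-positions (g = 0) in 0..12 are 0, 1, 2, 11, 12.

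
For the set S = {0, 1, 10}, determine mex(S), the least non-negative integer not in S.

2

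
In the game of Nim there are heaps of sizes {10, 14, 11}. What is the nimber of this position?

15

Compute the nim-sum pairwise:
10 XOR 14 = 4
4 XOR 11 = 15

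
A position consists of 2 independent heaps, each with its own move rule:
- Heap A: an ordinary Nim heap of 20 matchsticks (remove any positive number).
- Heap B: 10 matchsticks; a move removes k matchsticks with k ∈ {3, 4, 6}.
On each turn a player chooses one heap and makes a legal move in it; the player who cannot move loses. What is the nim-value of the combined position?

Heap A is a plain Nim heap of size 20, so its Grundy value is 20.
Grundy values for heap B (subtraction set {3, 4, 6}):
k:     0  1  2  3  4  5  6  7  8  9 10
g(k):  0  0  0  1  1  1  2  2  2  0  0
So g(10) = 0.
By the Sprague-Grundy theorem, the Grundy value of a sum of independent games is the XOR of the component values.
Combined value = 20 XOR 0 = 20.

20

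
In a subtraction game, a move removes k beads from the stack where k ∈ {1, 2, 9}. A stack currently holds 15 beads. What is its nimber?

2

Grundy values for subtraction set {1, 2, 9}:
k:     0  1  2  3  4  5  6  7  8  9 10 11 12 13 14 15
g(k):  0  1  2  0  1  2  0  1  2  3  0  1  2  0  1  2
So g(15) = 2.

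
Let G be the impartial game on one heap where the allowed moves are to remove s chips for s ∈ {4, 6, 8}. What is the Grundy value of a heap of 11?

2

Grundy values for subtraction set {4, 6, 8}:
g(0) = mex{} = 0
g(1) = mex{} = 0
g(2) = mex{} = 0
g(3) = mex{} = 0
g(4) = mex{0} = 1
g(5) = mex{0} = 1
g(6) = mex{0} = 1
g(7) = mex{0} = 1
g(8) = mex{0,1} = 2
g(9) = mex{0,1} = 2
g(10) = mex{0,1} = 2
g(11) = mex{0,1} = 2
So g(11) = 2.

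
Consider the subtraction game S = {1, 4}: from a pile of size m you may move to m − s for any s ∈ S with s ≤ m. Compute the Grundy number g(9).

Build the Grundy sequence with g(k) = mex{g(k−s) : s ∈ {1, 4}, s ≤ k}:
g(0) = mex{} = 0
g(1) = mex{0} = 1
g(2) = mex{1} = 0
g(3) = mex{0} = 1
g(4) = mex{0,1} = 2
g(5) = mex{1,2} = 0
g(6) = mex{0} = 1
g(7) = mex{1} = 0
g(8) = mex{0,2} = 1
g(9) = mex{0,1} = 2
So g(9) = 2.

2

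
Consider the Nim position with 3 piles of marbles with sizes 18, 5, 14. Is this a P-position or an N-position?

Nim-sum: 18 ⊕ 5 ⊕ 14 = 25.
The nim-sum is 25 ≠ 0, so this is an N-position: the player to move can win.

N-position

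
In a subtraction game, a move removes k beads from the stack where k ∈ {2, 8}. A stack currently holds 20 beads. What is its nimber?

0

Grundy values for subtraction set {2, 8}:
k:     0  1  2  3  4  5  6  7  8  9 10 11 12 13 14 15 16 17 18 19 20
g(k):  0  0  1  1  0  0  1  1  2  2  0  0  1  1  0  0  1  1  2  2  0
So g(20) = 0.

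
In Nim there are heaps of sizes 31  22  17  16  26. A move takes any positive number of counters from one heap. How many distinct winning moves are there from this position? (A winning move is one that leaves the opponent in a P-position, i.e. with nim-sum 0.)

Compute the nim-sum pairwise:
31 XOR 22 = 9
9 XOR 17 = 24
24 XOR 16 = 8
8 XOR 26 = 18
The overall nim-sum is X = 18. A heap of size p has a winning move iff p XOR X < p (reduce it to p XOR X).
  31: 31 XOR 18 = 13 < 31 — winning move (to 13).
  22: 22 XOR 18 = 4 < 22 — winning move (to 4).
  17: 17 XOR 18 = 3 < 17 — winning move (to 3).
  16: 16 XOR 18 = 2 < 16 — winning move (to 2).
  26: 26 XOR 18 = 8 < 26 — winning move (to 8).
That gives 5 winning moves.

5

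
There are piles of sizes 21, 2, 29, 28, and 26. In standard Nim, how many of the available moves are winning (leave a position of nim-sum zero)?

3

In binary:
  10101  (21)
  00010  (2)
  11101  (29)
  11100  (28)
  11010  (26)
  -----
  01100  (12)
The overall nim-sum is X = 12. A pile of size p has a winning move iff p XOR X < p (reduce it to p XOR X).
  21: 21 XOR 12 = 25 ≥ 21 — no move.
  2: 2 XOR 12 = 14 ≥ 2 — no move.
  29: 29 XOR 12 = 17 < 29 — winning move (to 17).
  28: 28 XOR 12 = 16 < 28 — winning move (to 16).
  26: 26 XOR 12 = 22 < 26 — winning move (to 22).
That gives 3 winning moves.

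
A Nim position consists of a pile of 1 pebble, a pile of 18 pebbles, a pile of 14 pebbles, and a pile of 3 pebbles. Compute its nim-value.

30

Nim-sum: 1 ⊕ 18 ⊕ 14 ⊕ 3 = 30.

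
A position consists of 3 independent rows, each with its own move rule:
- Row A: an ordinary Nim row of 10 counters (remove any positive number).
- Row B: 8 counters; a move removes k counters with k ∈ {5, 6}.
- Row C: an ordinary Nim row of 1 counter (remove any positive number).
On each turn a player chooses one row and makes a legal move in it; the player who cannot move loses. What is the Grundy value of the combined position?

10

Row A is a plain Nim row of size 10, so its Grundy value is 10.
Grundy values for row B (subtraction set {5, 6}):
g(0) = mex{} = 0
g(1) = mex{} = 0
g(2) = mex{} = 0
g(3) = mex{} = 0
g(4) = mex{} = 0
g(5) = mex{0} = 1
g(6) = mex{0} = 1
g(7) = mex{0} = 1
g(8) = mex{0} = 1
So g(8) = 1.
Row C is a plain Nim row of size 1, so its Grundy value is 1.
The value of a disjunctive sum is the nim-sum of the parts.
Combined value = 10 XOR 1 XOR 1 = 10.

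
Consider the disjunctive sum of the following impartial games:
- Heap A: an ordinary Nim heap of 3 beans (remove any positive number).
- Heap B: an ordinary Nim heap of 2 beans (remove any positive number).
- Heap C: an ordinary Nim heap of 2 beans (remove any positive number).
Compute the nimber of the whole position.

3

Heap A is a plain Nim heap of size 3, so its Grundy value is 3.
Heap B is a plain Nim heap of size 2, so its Grundy value is 2.
Heap C is a plain Nim heap of size 2, so its Grundy value is 2.
The value of a disjunctive sum is the nim-sum of the parts.
Combined value = 3 XOR 2 XOR 2 = 3.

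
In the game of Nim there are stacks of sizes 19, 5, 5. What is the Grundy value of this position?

Nim-sum: 19 ⊕ 5 ⊕ 5 = 19.

19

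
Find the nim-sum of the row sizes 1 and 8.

Nim-sum: 1 ⊕ 8 = 9.

9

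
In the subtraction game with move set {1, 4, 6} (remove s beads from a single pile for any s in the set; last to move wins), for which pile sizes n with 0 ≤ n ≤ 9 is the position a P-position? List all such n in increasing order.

0, 2, 5, 7

Grundy values for subtraction set {1, 4, 6}:
k:     0  1  2  3  4  5  6  7  8  9
g(k):  0  1  0  1  2  0  1  0  1  2
The P-positions (g = 0) in 0..9 are 0, 2, 5, 7.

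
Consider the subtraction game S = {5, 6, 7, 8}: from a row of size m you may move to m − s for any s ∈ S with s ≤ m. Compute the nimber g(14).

0

Build the Grundy sequence with g(k) = mex{g(k−s) : s ∈ {5, 6, 7, 8}, s ≤ k}:
k:     0  1  2  3  4  5  6  7  8  9 10 11 12 13 14
g(k):  0  0  0  0  0  1  1  1  1  1  2  2  2  0  0
So g(14) = 0.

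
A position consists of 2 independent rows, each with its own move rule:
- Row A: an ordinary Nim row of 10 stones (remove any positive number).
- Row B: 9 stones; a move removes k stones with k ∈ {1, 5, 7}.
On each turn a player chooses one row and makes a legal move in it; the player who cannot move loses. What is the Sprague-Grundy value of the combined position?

Row A is a plain Nim row of size 10, so its Grundy value is 10.
Grundy values for row B (subtraction set {1, 5, 7}):
g(0) = mex{} = 0
g(1) = mex{0} = 1
g(2) = mex{1} = 0
g(3) = mex{0} = 1
g(4) = mex{1} = 0
g(5) = mex{0} = 1
g(6) = mex{1} = 0
g(7) = mex{0} = 1
g(8) = mex{1} = 0
g(9) = mex{0} = 1
So g(9) = 1.
By the Sprague-Grundy theorem, the Grundy value of a sum of independent games is the XOR of the component values.
Combined value = 10 XOR 1 = 11.

11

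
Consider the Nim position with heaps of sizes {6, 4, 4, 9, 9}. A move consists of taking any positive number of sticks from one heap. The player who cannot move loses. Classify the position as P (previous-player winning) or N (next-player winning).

N-position

Compute the nim-sum pairwise:
6 ⊕ 4 = 2
2 ⊕ 4 = 6
6 ⊕ 9 = 15
15 ⊕ 9 = 6
The nim-sum is 6 ≠ 0, so this is an N-position: the player to move can win.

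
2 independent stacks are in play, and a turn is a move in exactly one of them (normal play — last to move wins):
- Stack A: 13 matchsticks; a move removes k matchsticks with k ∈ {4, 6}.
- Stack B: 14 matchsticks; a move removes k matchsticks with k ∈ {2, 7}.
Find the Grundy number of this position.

0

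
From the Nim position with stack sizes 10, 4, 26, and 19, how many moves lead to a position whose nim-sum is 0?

1

Nim-sum: 10 ⊕ 4 ⊕ 26 ⊕ 19 = 7.
The overall nim-sum is X = 7. A stack of size p has a winning move iff p XOR X < p (reduce it to p XOR X).
  10: 10 XOR 7 = 13 ≥ 10 — no move.
  4: 4 XOR 7 = 3 < 4 — winning move (to 3).
  26: 26 XOR 7 = 29 ≥ 26 — no move.
  19: 19 XOR 7 = 20 ≥ 19 — no move.
That gives 1 winning move.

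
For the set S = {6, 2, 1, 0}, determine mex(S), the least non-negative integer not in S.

3

The values 0, 1, 2 are all present; 3 is the first non-negative integer missing from the set.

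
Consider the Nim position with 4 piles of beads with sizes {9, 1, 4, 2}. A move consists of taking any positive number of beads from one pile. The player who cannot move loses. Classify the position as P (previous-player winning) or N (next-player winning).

N-position

In binary:
  1001  (9)
  0001  (1)
  0100  (4)
  0010  (2)
  ----
  1110  (14)
The nim-sum is 14 ≠ 0, so this is an N-position: the player to move can win.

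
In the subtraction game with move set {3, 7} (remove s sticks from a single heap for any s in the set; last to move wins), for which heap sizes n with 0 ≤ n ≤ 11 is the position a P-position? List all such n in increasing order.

0, 1, 2, 6, 10, 11

Grundy values for subtraction set {3, 7}:
g(0) = mex{} = 0
g(1) = mex{} = 0
g(2) = mex{} = 0
g(3) = mex{0} = 1
g(4) = mex{0} = 1
g(5) = mex{0} = 1
g(6) = mex{1} = 0
g(7) = mex{0,1} = 2
g(8) = mex{0,1} = 2
g(9) = mex{0} = 1
g(10) = mex{1,2} = 0
g(11) = mex{1,2} = 0
The P-positions (g = 0) in 0..11 are 0, 1, 2, 6, 10, 11.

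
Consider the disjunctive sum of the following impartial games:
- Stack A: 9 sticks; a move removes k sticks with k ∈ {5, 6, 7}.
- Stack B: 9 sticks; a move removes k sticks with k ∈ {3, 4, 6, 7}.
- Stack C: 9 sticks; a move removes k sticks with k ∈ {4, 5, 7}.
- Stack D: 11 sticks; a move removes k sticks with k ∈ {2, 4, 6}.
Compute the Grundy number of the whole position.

1

Build the Grundy sequence for stack A with g(k) = mex{g(k−s) : s ∈ {5, 6, 7}, s ≤ k}:
g(0) = mex{} = 0
g(1) = mex{} = 0
g(2) = mex{} = 0
g(3) = mex{} = 0
g(4) = mex{} = 0
g(5) = mex{0} = 1
g(6) = mex{0} = 1
g(7) = mex{0} = 1
g(8) = mex{0} = 1
g(9) = mex{0} = 1
So g(9) = 1.
Build the Grundy sequence for stack B with g(k) = mex{g(k−s) : s ∈ {3, 4, 6, 7}, s ≤ k}:
k:     0  1  2  3  4  5  6  7  8  9
g(k):  0  0  0  1  1  1  2  2  2  3
So g(9) = 3.
For stack C, compute g(0), g(1), … with moves {4, 5, 7}:
k:     0  1  2  3  4  5  6  7  8  9
g(k):  0  0  0  0  1  1  1  1  2  2
So g(9) = 2.
Grundy values for stack D (subtraction set {2, 4, 6}):
k:     0  1  2  3  4  5  6  7  8  9 10 11
g(k):  0  0  1  1  2  2  3  3  0  0  1  1
So g(11) = 1.
The value of a disjunctive sum is the nim-sum of the parts.
Combined value = 1 XOR 3 XOR 2 XOR 1 = 1.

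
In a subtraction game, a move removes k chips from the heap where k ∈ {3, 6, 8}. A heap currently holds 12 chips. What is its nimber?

0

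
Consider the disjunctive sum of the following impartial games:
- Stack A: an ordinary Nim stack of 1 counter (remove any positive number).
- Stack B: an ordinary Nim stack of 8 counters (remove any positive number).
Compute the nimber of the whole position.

Stack A is a plain Nim stack of size 1, so its Grundy value is 1.
Stack B is a plain Nim stack of size 8, so its Grundy value is 8.
By the Sprague-Grundy theorem, the Grundy value of a sum of independent games is the XOR of the component values.
Combined value = 1 XOR 8 = 9.

9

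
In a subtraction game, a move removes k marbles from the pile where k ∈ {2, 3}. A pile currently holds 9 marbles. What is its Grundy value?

2

Grundy values for subtraction set {2, 3}:
k:     0  1  2  3  4  5  6  7  8  9
g(k):  0  0  1  1  2  0  0  1  1  2
So g(9) = 2.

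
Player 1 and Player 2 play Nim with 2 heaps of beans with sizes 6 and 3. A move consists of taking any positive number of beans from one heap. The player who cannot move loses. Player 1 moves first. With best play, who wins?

Player 1 wins

Write each in binary and XOR column by column:
  110  (6)
  011  (3)
  ---
  101  (5)
The nim-sum is 5 ≠ 0, so this is an N-position: the player to move can win; Player 1 has a winning move.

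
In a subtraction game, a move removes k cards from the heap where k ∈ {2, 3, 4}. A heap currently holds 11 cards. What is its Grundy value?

Compute g(0), g(1), … for moves {2, 3, 4}:
g(0) = mex{} = 0
g(1) = mex{} = 0
g(2) = mex{0} = 1
g(3) = mex{0} = 1
g(4) = mex{0,1} = 2
g(5) = mex{0,1} = 2
g(6) = mex{1,2} = 0
g(7) = mex{1,2} = 0
g(8) = mex{0,2} = 1
g(9) = mex{0,2} = 1
g(10) = mex{0,1} = 2
g(11) = mex{0,1} = 2
So g(11) = 2.

2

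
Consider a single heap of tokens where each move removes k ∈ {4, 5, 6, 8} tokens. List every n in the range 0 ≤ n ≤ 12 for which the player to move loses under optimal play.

0, 1, 2, 3, 12

Compute g(0), g(1), … for moves {4, 5, 6, 8}:
g(0) = mex{} = 0
g(1) = mex{} = 0
g(2) = mex{} = 0
g(3) = mex{} = 0
g(4) = mex{0} = 1
g(5) = mex{0} = 1
g(6) = mex{0} = 1
g(7) = mex{0} = 1
g(8) = mex{0,1} = 2
g(9) = mex{0,1} = 2
g(10) = mex{0,1} = 2
g(11) = mex{0,1} = 2
g(12) = mex{1,2} = 0
The P-positions (g = 0) in 0..12 are 0, 1, 2, 3, 12.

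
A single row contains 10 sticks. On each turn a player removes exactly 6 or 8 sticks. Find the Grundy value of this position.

1

Compute g(0), g(1), … for moves {6, 8}:
k:     0  1  2  3  4  5  6  7  8  9 10
g(k):  0  0  0  0  0  0  1  1  1  1  1
So g(10) = 1.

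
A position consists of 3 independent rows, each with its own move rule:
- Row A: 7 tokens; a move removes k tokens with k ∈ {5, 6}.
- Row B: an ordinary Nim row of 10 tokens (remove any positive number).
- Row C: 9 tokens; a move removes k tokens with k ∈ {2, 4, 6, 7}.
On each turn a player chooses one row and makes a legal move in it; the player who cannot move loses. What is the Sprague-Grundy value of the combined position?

11

Grundy values for row A (subtraction set {5, 6}):
g(0) = mex{} = 0
g(1) = mex{} = 0
g(2) = mex{} = 0
g(3) = mex{} = 0
g(4) = mex{} = 0
g(5) = mex{0} = 1
g(6) = mex{0} = 1
g(7) = mex{0} = 1
So g(7) = 1.
Row B is a plain Nim row of size 10, so its Grundy value is 10.
Build the Grundy sequence for row C with g(k) = mex{g(k−s) : s ∈ {2, 4, 6, 7}, s ≤ k}:
g(0) = mex{} = 0
g(1) = mex{} = 0
g(2) = mex{0} = 1
g(3) = mex{0} = 1
g(4) = mex{0,1} = 2
g(5) = mex{0,1} = 2
g(6) = mex{0,1,2} = 3
g(7) = mex{0,1,2} = 3
g(8) = mex{0,1,2,3} = 4
g(9) = mex{1,2,3} = 0
So g(9) = 0.
The value of a disjunctive sum is the nim-sum of the parts.
Combined value = 1 ⊕ 10 ⊕ 0 = 11.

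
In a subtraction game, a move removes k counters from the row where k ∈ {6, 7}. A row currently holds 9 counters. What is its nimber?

Build the Grundy sequence with g(k) = mex{g(k−s) : s ∈ {6, 7}, s ≤ k}:
g(0) = mex{} = 0
g(1) = mex{} = 0
g(2) = mex{} = 0
g(3) = mex{} = 0
g(4) = mex{} = 0
g(5) = mex{} = 0
g(6) = mex{0} = 1
g(7) = mex{0} = 1
g(8) = mex{0} = 1
g(9) = mex{0} = 1
So g(9) = 1.

1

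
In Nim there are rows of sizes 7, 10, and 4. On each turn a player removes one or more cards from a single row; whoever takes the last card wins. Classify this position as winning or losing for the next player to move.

Winning position

Compute the nim-sum pairwise:
7 XOR 10 = 13
13 XOR 4 = 9
The nim-sum is 9 ≠ 0, so this is an N-position: the player to move can win.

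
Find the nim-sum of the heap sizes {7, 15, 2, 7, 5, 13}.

5

Nim-sum: 7 XOR 15 XOR 2 XOR 7 XOR 5 XOR 13 = 5.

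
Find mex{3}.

0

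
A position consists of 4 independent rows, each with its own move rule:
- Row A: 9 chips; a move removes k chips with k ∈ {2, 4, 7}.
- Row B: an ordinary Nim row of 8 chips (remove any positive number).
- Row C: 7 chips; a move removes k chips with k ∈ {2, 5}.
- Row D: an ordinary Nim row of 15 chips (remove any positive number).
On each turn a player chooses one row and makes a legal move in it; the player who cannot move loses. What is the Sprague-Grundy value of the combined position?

7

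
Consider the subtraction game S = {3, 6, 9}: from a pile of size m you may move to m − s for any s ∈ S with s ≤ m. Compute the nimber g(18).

Compute g(0), g(1), … for moves {3, 6, 9}:
k:     0  1  2  3  4  5  6  7  8  9 10 11 12 13 14 15 16 17 18
g(k):  0  0  0  1  1  1  2  2  2  3  3  3  0  0  0  1  1  1  2
So g(18) = 2.

2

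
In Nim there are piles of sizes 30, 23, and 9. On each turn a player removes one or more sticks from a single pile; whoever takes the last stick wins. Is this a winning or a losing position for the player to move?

Nim-sum: 30 ^ 23 ^ 9 = 0.
The nim-sum is 0, so this is a P-position: the player to move is in a losing position under optimal play.

Losing position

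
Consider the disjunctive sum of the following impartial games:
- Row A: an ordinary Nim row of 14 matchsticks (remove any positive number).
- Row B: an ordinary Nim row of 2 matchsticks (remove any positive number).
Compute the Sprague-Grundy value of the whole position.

12

Row A is a plain Nim row of size 14, so its Grundy value is 14.
Row B is a plain Nim row of size 2, so its Grundy value is 2.
The value of a disjunctive sum is the nim-sum of the parts.
Combined value = 14 ⊕ 2 = 12.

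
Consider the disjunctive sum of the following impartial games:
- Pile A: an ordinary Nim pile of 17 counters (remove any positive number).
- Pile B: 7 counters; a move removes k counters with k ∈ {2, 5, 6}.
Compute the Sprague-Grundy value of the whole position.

18

Pile A is a plain Nim pile of size 17, so its Grundy value is 17.
For pile B, compute g(0), g(1), … with moves {2, 5, 6}:
k:     0  1  2  3  4  5  6  7
g(k):  0  0  1  1  0  2  1  3
So g(7) = 3.
The value of a disjunctive sum is the nim-sum of the parts.
Combined value = 17 ⊕ 3 = 18.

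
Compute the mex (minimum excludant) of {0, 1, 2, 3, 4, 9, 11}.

5

The values 0, 1, 2, 3, 4 are all present; 5 is the first non-negative integer missing from the set.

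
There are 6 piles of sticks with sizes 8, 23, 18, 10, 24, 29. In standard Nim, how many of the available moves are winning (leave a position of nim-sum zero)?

3

Nim-sum: 8 XOR 23 XOR 18 XOR 10 XOR 24 XOR 29 = 2.
The overall nim-sum is X = 2. A pile of size p has a winning move iff p XOR X < p (reduce it to p XOR X).
  8: 8 XOR 2 = 10 ≥ 8 — no move.
  23: 23 XOR 2 = 21 < 23 — winning move (to 21).
  18: 18 XOR 2 = 16 < 18 — winning move (to 16).
  10: 10 XOR 2 = 8 < 10 — winning move (to 8).
  24: 24 XOR 2 = 26 ≥ 24 — no move.
  29: 29 XOR 2 = 31 ≥ 29 — no move.
That gives 3 winning moves.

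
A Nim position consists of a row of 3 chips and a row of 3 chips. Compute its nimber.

0

Bitwise XOR of the heap sizes:
  11  (3)
  11  (3)
  --
  00  (0)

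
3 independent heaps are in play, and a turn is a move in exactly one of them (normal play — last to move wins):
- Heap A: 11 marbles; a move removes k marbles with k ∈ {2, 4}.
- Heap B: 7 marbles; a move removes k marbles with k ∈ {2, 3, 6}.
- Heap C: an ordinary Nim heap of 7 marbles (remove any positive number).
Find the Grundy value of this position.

4

Build the Grundy sequence for heap A with g(k) = mex{g(k−s) : s ∈ {2, 4}, s ≤ k}:
g(0) = mex{} = 0
g(1) = mex{} = 0
g(2) = mex{0} = 1
g(3) = mex{0} = 1
g(4) = mex{0,1} = 2
g(5) = mex{0,1} = 2
g(6) = mex{1,2} = 0
g(7) = mex{1,2} = 0
g(8) = mex{0,2} = 1
g(9) = mex{0,2} = 1
g(10) = mex{0,1} = 2
g(11) = mex{0,1} = 2
So g(11) = 2.
For heap B, compute g(0), g(1), … with moves {2, 3, 6}:
g(0) = mex{} = 0
g(1) = mex{} = 0
g(2) = mex{0} = 1
g(3) = mex{0} = 1
g(4) = mex{0,1} = 2
g(5) = mex{1} = 0
g(6) = mex{0,1,2} = 3
g(7) = mex{0,2} = 1
So g(7) = 1.
Heap C is a plain Nim heap of size 7, so its Grundy value is 7.
The value of a disjunctive sum is the nim-sum of the parts.
Combined value = 2 XOR 1 XOR 7 = 4.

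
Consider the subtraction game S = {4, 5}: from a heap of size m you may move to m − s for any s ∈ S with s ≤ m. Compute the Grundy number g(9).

Compute g(0), g(1), … for moves {4, 5}:
g(0) = mex{} = 0
g(1) = mex{} = 0
g(2) = mex{} = 0
g(3) = mex{} = 0
g(4) = mex{0} = 1
g(5) = mex{0} = 1
g(6) = mex{0} = 1
g(7) = mex{0} = 1
g(8) = mex{0,1} = 2
g(9) = mex{1} = 0
So g(9) = 0.

0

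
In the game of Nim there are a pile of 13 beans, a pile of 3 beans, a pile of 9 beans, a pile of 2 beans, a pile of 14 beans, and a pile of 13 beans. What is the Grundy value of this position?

6

Compute the nim-sum pairwise:
13 XOR 3 = 14
14 XOR 9 = 7
7 XOR 2 = 5
5 XOR 14 = 11
11 XOR 13 = 6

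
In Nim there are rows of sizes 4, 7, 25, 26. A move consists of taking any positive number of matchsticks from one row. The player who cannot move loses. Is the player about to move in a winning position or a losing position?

Losing position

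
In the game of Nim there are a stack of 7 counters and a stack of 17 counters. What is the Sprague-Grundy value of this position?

In binary:
  00111  (7)
  10001  (17)
  -----
  10110  (22)

22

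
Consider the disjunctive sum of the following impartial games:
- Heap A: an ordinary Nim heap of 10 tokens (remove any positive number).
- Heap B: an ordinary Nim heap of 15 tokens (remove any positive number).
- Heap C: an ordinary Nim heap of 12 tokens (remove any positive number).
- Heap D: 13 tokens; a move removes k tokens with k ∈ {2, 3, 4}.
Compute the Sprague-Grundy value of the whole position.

Heap A is a plain Nim heap of size 10, so its Grundy value is 10.
Heap B is a plain Nim heap of size 15, so its Grundy value is 15.
Heap C is a plain Nim heap of size 12, so its Grundy value is 12.
For heap D, compute g(0), g(1), … with moves {2, 3, 4}:
g(0) = mex{} = 0
g(1) = mex{} = 0
g(2) = mex{0} = 1
g(3) = mex{0} = 1
g(4) = mex{0,1} = 2
g(5) = mex{0,1} = 2
g(6) = mex{1,2} = 0
g(7) = mex{1,2} = 0
g(8) = mex{0,2} = 1
g(9) = mex{0,2} = 1
g(10) = mex{0,1} = 2
g(11) = mex{0,1} = 2
g(12) = mex{1,2} = 0
g(13) = mex{1,2} = 0
So g(13) = 0.
By the Sprague-Grundy theorem, the Grundy value of a sum of independent games is the XOR of the component values.
Combined value = 10 ⊕ 15 ⊕ 12 ⊕ 0 = 9.

9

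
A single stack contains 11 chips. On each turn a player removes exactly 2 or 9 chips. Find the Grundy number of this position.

0

Compute g(0), g(1), … for moves {2, 9}:
g(0) = mex{} = 0
g(1) = mex{} = 0
g(2) = mex{0} = 1
g(3) = mex{0} = 1
g(4) = mex{1} = 0
g(5) = mex{1} = 0
g(6) = mex{0} = 1
g(7) = mex{0} = 1
g(8) = mex{1} = 0
g(9) = mex{0,1} = 2
g(10) = mex{0} = 1
g(11) = mex{1,2} = 0
So g(11) = 0.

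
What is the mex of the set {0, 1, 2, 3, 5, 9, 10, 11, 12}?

The values 0, 1, 2, 3 are all present; 4 is the first non-negative integer missing from the set.

4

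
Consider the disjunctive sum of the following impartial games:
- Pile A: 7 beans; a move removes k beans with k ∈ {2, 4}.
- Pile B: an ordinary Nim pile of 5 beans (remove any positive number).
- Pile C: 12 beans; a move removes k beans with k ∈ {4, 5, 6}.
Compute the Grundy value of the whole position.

For pile A, compute g(0), g(1), … with moves {2, 4}:
g(0) = mex{} = 0
g(1) = mex{} = 0
g(2) = mex{0} = 1
g(3) = mex{0} = 1
g(4) = mex{0,1} = 2
g(5) = mex{0,1} = 2
g(6) = mex{1,2} = 0
g(7) = mex{1,2} = 0
So g(7) = 0.
Pile B is a plain Nim pile of size 5, so its Grundy value is 5.
Grundy values for pile C (subtraction set {4, 5, 6}):
g(0) = mex{} = 0
g(1) = mex{} = 0
g(2) = mex{} = 0
g(3) = mex{} = 0
g(4) = mex{0} = 1
g(5) = mex{0} = 1
g(6) = mex{0} = 1
g(7) = mex{0} = 1
g(8) = mex{0,1} = 2
g(9) = mex{0,1} = 2
g(10) = mex{1} = 0
g(11) = mex{1} = 0
g(12) = mex{1,2} = 0
So g(12) = 0.
By the Sprague-Grundy theorem, the Grundy value of a sum of independent games is the XOR of the component values.
Combined value = 0 XOR 5 XOR 0 = 5.

5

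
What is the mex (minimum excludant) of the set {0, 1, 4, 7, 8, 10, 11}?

2

The values 0, 1 are all present; 2 is the first non-negative integer missing from the set.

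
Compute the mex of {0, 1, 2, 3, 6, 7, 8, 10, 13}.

The values 0, 1, 2, 3 are all present; 4 is the first non-negative integer missing from the set.

4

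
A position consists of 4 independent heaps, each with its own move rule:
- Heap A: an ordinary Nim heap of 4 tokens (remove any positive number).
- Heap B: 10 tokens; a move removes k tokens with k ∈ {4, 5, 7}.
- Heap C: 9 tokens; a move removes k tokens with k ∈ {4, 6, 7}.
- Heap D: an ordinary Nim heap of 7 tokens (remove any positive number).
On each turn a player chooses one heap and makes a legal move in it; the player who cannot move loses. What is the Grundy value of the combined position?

3

Heap A is a plain Nim heap of size 4, so its Grundy value is 4.
Build the Grundy sequence for heap B with g(k) = mex{g(k−s) : s ∈ {4, 5, 7}, s ≤ k}:
k:     0  1  2  3  4  5  6  7  8  9 10
g(k):  0  0  0  0  1  1  1  1  2  2  2
So g(10) = 2.
Build the Grundy sequence for heap C with g(k) = mex{g(k−s) : s ∈ {4, 6, 7}, s ≤ k}:
k:     0  1  2  3  4  5  6  7  8  9
g(k):  0  0  0  0  1  1  1  1  2  2
So g(9) = 2.
Heap D is a plain Nim heap of size 7, so its Grundy value is 7.
By the Sprague-Grundy theorem, the Grundy value of a sum of independent games is the XOR of the component values.
Combined value = 4 XOR 2 XOR 2 XOR 7 = 3.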